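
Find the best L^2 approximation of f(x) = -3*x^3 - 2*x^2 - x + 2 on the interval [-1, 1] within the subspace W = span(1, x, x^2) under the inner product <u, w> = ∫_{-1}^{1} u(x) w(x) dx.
g(x) = -2*x^2 - 14*x/5 + 2

The best approximation g ∈ W is the orthogonal projection of f onto W. Writing g = a_0 + a_1 x + a_2 x^2, the coefficients solve the normal equations G · a = b where
  G_{ij} = <φ_i, φ_j> and b_i = <f, φ_i>, with φ_0 = 1, φ_1 = x, φ_2 = x^2.
G =
  [2, 0, 2/3]
  [0, 2/3, 0]
  [2/3, 0, 2/5],
b = (8/3, -28/15, 8/15).
Solving gives a_0 = 2, a_1 = -14/5, a_2 = -2, so
  g(x) = -2*x^2 - 14*x/5 + 2.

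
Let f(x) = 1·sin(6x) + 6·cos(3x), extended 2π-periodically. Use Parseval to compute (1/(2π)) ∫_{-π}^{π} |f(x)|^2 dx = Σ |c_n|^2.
Σ |c_n|^2 = 37/2

Expand |f|^2 and use orthogonality of {sin(nx), cos(mx)} on [-π, π]:
  ∫_{-π}^{π} sin(nx)^2 dx = π, ∫ cos(mx)^2 dx = π, and cross terms integrate to 0.
So ∫_{-π}^{π} f(x)^2 dx = 1^2 · π + 6^2 · π = (1 + 36)π.
Divide by 2π: (1 + 36)/2 = 37/2.
By Parseval, this equals Σ |c_n|^2.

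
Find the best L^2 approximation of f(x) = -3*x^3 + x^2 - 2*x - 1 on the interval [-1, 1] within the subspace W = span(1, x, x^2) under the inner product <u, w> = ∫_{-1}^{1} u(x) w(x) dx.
g(x) = x^2 - 19*x/5 - 1

The best approximation g ∈ W is the orthogonal projection of f onto W. Writing g = a_0 + a_1 x + a_2 x^2, the coefficients solve the normal equations G · a = b where
  G_{ij} = <φ_i, φ_j> and b_i = <f, φ_i>, with φ_0 = 1, φ_1 = x, φ_2 = x^2.
G =
  [2, 0, 2/3]
  [0, 2/3, 0]
  [2/3, 0, 2/5],
b = (-4/3, -38/15, -4/15).
Solving gives a_0 = -1, a_1 = -19/5, a_2 = 1, so
  g(x) = x^2 - 19*x/5 - 1.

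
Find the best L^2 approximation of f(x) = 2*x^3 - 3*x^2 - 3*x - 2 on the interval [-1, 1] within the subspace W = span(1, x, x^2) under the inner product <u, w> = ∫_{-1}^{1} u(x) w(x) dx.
g(x) = -3*x^2 - 9*x/5 - 2

The best approximation g ∈ W is the orthogonal projection of f onto W. Writing g = a_0 + a_1 x + a_2 x^2, the coefficients solve the normal equations G · a = b where
  G_{ij} = <φ_i, φ_j> and b_i = <f, φ_i>, with φ_0 = 1, φ_1 = x, φ_2 = x^2.
G =
  [2, 0, 2/3]
  [0, 2/3, 0]
  [2/3, 0, 2/5],
b = (-6, -6/5, -38/15).
Solving gives a_0 = -2, a_1 = -9/5, a_2 = -3, so
  g(x) = -3*x^2 - 9*x/5 - 2.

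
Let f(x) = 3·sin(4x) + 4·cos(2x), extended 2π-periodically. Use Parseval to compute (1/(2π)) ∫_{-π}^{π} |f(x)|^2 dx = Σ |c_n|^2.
Σ |c_n|^2 = 25/2

Expand |f|^2 and use orthogonality of {sin(nx), cos(mx)} on [-π, π]:
  ∫_{-π}^{π} sin(nx)^2 dx = π, ∫ cos(mx)^2 dx = π, and cross terms integrate to 0.
So ∫_{-π}^{π} f(x)^2 dx = 3^2 · π + 4^2 · π = (9 + 16)π.
Divide by 2π: (9 + 16)/2 = 25/2.
By Parseval, this equals Σ |c_n|^2.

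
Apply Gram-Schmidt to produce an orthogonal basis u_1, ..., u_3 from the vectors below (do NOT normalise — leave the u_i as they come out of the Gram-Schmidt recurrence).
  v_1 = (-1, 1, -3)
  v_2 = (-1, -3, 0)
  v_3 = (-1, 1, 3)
Orthogonal basis:
  u_1 = (-1, 1, -3)
  u_2 = (-13/11, -31/11, -6/11)
  u_3 = (-108/53, 36/53, 48/53)

Apply the Gram-Schmidt recurrence
  u_1 = v_1
  u_i = v_i − Σ_{j<i} ((v_i · u_j) / (u_j · u_j)) · u_j.

Step by step this gives:
  u_1 = (-1, 1, -3)
  u_2 = (-13/11, -31/11, -6/11)
  u_3 = (-108/53, 36/53, 48/53)

Orthogonality check:
  u_2 · u_1 = 0 (should be 0)
  u_3 · u_1 = 0 (should be 0)
  u_3 · u_2 = 0 (should be 0)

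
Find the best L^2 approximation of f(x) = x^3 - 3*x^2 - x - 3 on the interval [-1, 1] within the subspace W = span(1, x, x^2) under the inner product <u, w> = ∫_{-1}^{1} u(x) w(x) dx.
g(x) = -3*x^2 - 2*x/5 - 3

The best approximation g ∈ W is the orthogonal projection of f onto W. Writing g = a_0 + a_1 x + a_2 x^2, the coefficients solve the normal equations G · a = b where
  G_{ij} = <φ_i, φ_j> and b_i = <f, φ_i>, with φ_0 = 1, φ_1 = x, φ_2 = x^2.
G =
  [2, 0, 2/3]
  [0, 2/3, 0]
  [2/3, 0, 2/5],
b = (-8, -4/15, -16/5).
Solving gives a_0 = -3, a_1 = -2/5, a_2 = -3, so
  g(x) = -3*x^2 - 2*x/5 - 3.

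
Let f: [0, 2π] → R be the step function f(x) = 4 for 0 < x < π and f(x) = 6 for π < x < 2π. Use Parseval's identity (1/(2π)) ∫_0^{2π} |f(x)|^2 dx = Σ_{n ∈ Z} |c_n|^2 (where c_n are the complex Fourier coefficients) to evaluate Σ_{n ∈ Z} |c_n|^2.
Σ |c_n|^2 = 26

Parseval equates the L^2 energy of f (normalised by 1/(2π)) with the ℓ^2 sum of its Fourier coefficients: (1/(2π)) ∫_0^{2π} |f|^2 = Σ |c_n|^2.
Compute the left side: (1/(2π)) [∫_0^π 4^2 dx + ∫_π^{2π} 6^2 dx] = (1/(2π)) · (16π + 36π) = (16 + 36)/2 = 26.
So Σ_{n ∈ Z} |c_n|^2 = 26.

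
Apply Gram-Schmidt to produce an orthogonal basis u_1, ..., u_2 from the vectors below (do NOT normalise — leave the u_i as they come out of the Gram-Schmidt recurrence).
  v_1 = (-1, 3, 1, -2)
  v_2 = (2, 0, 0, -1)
Orthogonal basis:
  u_1 = (-1, 3, 1, -2)
  u_2 = (2, 0, 0, -1)

Apply the Gram-Schmidt recurrence
  u_1 = v_1
  u_i = v_i − Σ_{j<i} ((v_i · u_j) / (u_j · u_j)) · u_j.

Step by step this gives:
  u_1 = (-1, 3, 1, -2)
  u_2 = (2, 0, 0, -1)

Orthogonality check:
  u_2 · u_1 = 0 (should be 0)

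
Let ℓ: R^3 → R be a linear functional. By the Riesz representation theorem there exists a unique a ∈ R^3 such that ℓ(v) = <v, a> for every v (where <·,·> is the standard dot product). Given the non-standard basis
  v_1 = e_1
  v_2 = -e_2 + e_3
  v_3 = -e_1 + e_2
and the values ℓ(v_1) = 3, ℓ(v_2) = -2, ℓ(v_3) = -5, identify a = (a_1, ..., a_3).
a = (3, -2, -4)

Write a = (a_1, ..., a_3) in the standard basis. For each basis vector v_i, ℓ(v_i) = <v_i, a> is a linear equation in the a_j's. Collect the n equations into a matrix system V a = ℓ, where row i of V is v_i (expressed in the standard basis). Since V is invertible (lower-triangular with 1s on the diagonal, up to permutation), solve by back-substitution:
  V =
[[1, 0, 0],
 [0, -1, 1],
 [-1, 1, 0]]
  V a = (3, -2, -5)
Solving gives a = (3, -2, -4).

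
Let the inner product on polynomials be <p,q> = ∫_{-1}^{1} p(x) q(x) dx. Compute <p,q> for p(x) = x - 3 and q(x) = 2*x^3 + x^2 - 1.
<p,q> = 24/5

Expand the product: p(x)·q(x) = 2*x^4 - 5*x^3 - 3*x^2 - x + 3.
∫_{-1}^{1} of each monomial x^k gives [2/(k+1) if k even, 0 if k odd]. Integrating term-by-term (or equivalently evaluating the antiderivative F(x) = 2*x^5/5 - 5*x^4/4 - x^3 - x^2/2 + 3*x at the endpoints):
  F(1) − F(−1) = 13/20 − (-83/20) = 24/5.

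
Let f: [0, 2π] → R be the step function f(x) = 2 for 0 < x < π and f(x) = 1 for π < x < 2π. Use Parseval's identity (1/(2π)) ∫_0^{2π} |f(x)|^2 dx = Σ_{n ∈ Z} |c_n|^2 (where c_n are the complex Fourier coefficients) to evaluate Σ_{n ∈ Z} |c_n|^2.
Σ |c_n|^2 = 5/2

Parseval equates the L^2 energy of f (normalised by 1/(2π)) with the ℓ^2 sum of its Fourier coefficients: (1/(2π)) ∫_0^{2π} |f|^2 = Σ |c_n|^2.
Compute the left side: (1/(2π)) [∫_0^π 2^2 dx + ∫_π^{2π} 1^2 dx] = (1/(2π)) · (4π + 1π) = (4 + 1)/2 = 5/2.
So Σ_{n ∈ Z} |c_n|^2 = 5/2.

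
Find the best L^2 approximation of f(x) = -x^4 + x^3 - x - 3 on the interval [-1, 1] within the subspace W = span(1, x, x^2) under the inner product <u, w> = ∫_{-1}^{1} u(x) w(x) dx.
g(x) = -6*x^2/7 - 2*x/5 - 102/35

The best approximation g ∈ W is the orthogonal projection of f onto W. Writing g = a_0 + a_1 x + a_2 x^2, the coefficients solve the normal equations G · a = b where
  G_{ij} = <φ_i, φ_j> and b_i = <f, φ_i>, with φ_0 = 1, φ_1 = x, φ_2 = x^2.
G =
  [2, 0, 2/3]
  [0, 2/3, 0]
  [2/3, 0, 2/5],
b = (-32/5, -4/15, -16/7).
Solving gives a_0 = -102/35, a_1 = -2/5, a_2 = -6/7, so
  g(x) = -6*x^2/7 - 2*x/5 - 102/35.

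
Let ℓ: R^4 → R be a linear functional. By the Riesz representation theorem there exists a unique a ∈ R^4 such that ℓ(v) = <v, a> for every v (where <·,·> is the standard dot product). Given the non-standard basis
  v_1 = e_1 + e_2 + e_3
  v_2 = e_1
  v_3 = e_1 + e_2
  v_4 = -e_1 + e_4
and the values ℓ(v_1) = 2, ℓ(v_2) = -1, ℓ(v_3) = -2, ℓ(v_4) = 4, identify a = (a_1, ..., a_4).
a = (-1, -1, 4, 3)

Write a = (a_1, ..., a_4) in the standard basis. For each basis vector v_i, ℓ(v_i) = <v_i, a> is a linear equation in the a_j's. Collect the n equations into a matrix system V a = ℓ, where row i of V is v_i (expressed in the standard basis). Since V is invertible (lower-triangular with 1s on the diagonal, up to permutation), solve by back-substitution:
  V =
[[1, 1, 1, 0],
 [1, 0, 0, 0],
 [1, 1, 0, 0],
 [-1, 0, 0, 1]]
  V a = (2, -1, -2, 4)
Solving gives a = (-1, -1, 4, 3).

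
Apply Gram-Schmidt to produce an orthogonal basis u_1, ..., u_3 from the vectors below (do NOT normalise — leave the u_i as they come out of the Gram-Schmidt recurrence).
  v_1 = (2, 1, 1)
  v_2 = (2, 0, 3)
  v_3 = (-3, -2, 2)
Orthogonal basis:
  u_1 = (2, 1, 1)
  u_2 = (-1/3, -7/6, 11/6)
  u_3 = (-15/29, 20/29, 10/29)

Apply the Gram-Schmidt recurrence
  u_1 = v_1
  u_i = v_i − Σ_{j<i} ((v_i · u_j) / (u_j · u_j)) · u_j.

Step by step this gives:
  u_1 = (2, 1, 1)
  u_2 = (-1/3, -7/6, 11/6)
  u_3 = (-15/29, 20/29, 10/29)

Orthogonality check:
  u_2 · u_1 = 0 (should be 0)
  u_3 · u_1 = 0 (should be 0)
  u_3 · u_2 = 0 (should be 0)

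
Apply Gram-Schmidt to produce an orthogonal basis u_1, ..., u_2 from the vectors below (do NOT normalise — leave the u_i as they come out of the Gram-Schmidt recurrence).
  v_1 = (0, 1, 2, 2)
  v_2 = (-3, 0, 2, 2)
Orthogonal basis:
  u_1 = (0, 1, 2, 2)
  u_2 = (-3, -8/9, 2/9, 2/9)

Apply the Gram-Schmidt recurrence
  u_1 = v_1
  u_i = v_i − Σ_{j<i} ((v_i · u_j) / (u_j · u_j)) · u_j.

Step by step this gives:
  u_1 = (0, 1, 2, 2)
  u_2 = (-3, -8/9, 2/9, 2/9)

Orthogonality check:
  u_2 · u_1 = 0 (should be 0)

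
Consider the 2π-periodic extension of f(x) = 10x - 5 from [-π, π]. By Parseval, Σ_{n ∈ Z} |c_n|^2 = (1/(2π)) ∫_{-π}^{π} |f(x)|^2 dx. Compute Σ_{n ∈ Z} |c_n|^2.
Σ |c_n|^2 = 100π^2/3 + 25

Expand and integrate term by term over [-π, π]:
  ∫ (10x)^2 dx = 100·(2π^3/3); ∫ 2·10·(-5)·x dx = 0 (odd integrand); ∫ (-5)^2 dx = 25·2π.
So (1/(2π)) ∫_{-π}^{π} (10x - 5)^2 dx = 100π^2/3 + 25 = 100π^2/3 + 25.
Parseval ⇒ Σ |c_n|^2 = 100π^2/3 + 25.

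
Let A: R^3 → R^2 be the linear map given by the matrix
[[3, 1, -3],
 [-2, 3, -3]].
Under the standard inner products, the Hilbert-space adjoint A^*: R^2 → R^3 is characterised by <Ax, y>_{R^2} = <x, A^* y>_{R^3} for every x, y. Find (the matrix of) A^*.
A^* = A^T =
[[3, -2],
 [1, 3],
 [-3, -3]]

For real matrices with standard dot products, the defining identity <Ax, y> = <x, A^* y> gives (Ax)^T y = x^T (A^*) y, i.e. x^T A^T y = x^T (A^*) y. Since this holds for all x, y, we must have A^* = A^T. Therefore
A^* =
[[3, -2],
 [1, 3],
 [-3, -3]].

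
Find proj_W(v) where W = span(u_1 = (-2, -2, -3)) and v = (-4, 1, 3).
proj_W(v) = (6/17, 6/17, 9/17)

Set up U = [u_1 | ... | u_1] ∈ R^(3×1). The projector onto W = col(U) is P = U (U^T U)^(-1) U^T.
Compute U^T U =
  [17],
and U^T v = (-3).
Solve U^T U · c = U^T v for the coefficients: c = (-3/17). The projection is proj_W(v) = U c.
Check: (v - proj_W(v)) · u_1 = 0  (should be 0).
Result: proj_W(v) = (6/17, 6/17, 9/17).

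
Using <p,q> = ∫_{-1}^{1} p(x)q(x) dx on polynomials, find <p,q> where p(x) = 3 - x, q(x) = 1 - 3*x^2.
<p,q> = 0

Expand the product: p(x)·q(x) = 3*x^3 - 9*x^2 - x + 3.
∫_{-1}^{1} of each monomial x^k gives [2/(k+1) if k even, 0 if k odd]. Integrating term-by-term (or equivalently evaluating the antiderivative F(x) = 3*x^4/4 - 3*x^3 - x^2/2 + 3*x at the endpoints):
  F(1) − F(−1) = 1/4 − (1/4) = 0.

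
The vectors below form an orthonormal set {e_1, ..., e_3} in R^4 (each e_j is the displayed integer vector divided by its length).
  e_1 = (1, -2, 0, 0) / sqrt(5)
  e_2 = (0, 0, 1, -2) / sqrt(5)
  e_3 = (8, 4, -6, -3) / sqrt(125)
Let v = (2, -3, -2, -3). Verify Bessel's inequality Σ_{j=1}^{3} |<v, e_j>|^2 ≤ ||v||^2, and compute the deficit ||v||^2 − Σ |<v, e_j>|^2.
Σ |<v, e_j>|^2 = 21; ||v||^2 = 26; deficit = 5

Write each e_j = u_j / sqrt(<u_j, u_j>) where u_j is the displayed integer vector. Then <v, e_j> = <v, u_j> / sqrt(<u_j, u_j>), so |<v, e_j>|^2 = <v, u_j>^2 / <u_j, u_j>.
Coefficients: <v, e_1> = 8/sqrt(5), <v, e_2> = 4/sqrt(5), <v, e_3> = 25/sqrt(125).
Square and sum: Σ |<v, e_j>|^2 = 21.
Compute ||v||^2 = v·v = 26.
Deficit = 26 − 21 = 5 ≥ 0, confirming Bessel's inequality. (The deficit equals ||v − Σ <v,e_j> e_j||^2, the squared distance from v to span{e_j}.)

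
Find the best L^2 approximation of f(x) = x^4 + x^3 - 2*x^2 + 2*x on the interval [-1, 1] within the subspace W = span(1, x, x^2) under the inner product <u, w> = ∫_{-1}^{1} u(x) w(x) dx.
g(x) = -8*x^2/7 + 13*x/5 - 3/35

The best approximation g ∈ W is the orthogonal projection of f onto W. Writing g = a_0 + a_1 x + a_2 x^2, the coefficients solve the normal equations G · a = b where
  G_{ij} = <φ_i, φ_j> and b_i = <f, φ_i>, with φ_0 = 1, φ_1 = x, φ_2 = x^2.
G =
  [2, 0, 2/3]
  [0, 2/3, 0]
  [2/3, 0, 2/5],
b = (-14/15, 26/15, -18/35).
Solving gives a_0 = -3/35, a_1 = 13/5, a_2 = -8/7, so
  g(x) = -8*x^2/7 + 13*x/5 - 3/35.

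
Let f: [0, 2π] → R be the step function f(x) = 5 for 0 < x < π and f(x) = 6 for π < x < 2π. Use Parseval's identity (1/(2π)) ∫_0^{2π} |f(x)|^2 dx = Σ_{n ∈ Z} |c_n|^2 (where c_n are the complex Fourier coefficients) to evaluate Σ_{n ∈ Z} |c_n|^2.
Σ |c_n|^2 = 61/2

Parseval equates the L^2 energy of f (normalised by 1/(2π)) with the ℓ^2 sum of its Fourier coefficients: (1/(2π)) ∫_0^{2π} |f|^2 = Σ |c_n|^2.
Compute the left side: (1/(2π)) [∫_0^π 5^2 dx + ∫_π^{2π} 6^2 dx] = (1/(2π)) · (25π + 36π) = (25 + 36)/2 = 61/2.
So Σ_{n ∈ Z} |c_n|^2 = 61/2.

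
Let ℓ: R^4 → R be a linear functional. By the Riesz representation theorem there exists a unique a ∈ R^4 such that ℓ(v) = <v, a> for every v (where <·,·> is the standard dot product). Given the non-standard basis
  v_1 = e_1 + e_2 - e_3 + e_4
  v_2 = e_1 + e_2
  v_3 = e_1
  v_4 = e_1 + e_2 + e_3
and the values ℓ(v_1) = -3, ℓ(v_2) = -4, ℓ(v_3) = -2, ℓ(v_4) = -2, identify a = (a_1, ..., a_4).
a = (-2, -2, 2, 3)

Write a = (a_1, ..., a_4) in the standard basis. For each basis vector v_i, ℓ(v_i) = <v_i, a> is a linear equation in the a_j's. Collect the n equations into a matrix system V a = ℓ, where row i of V is v_i (expressed in the standard basis). Since V is invertible (lower-triangular with 1s on the diagonal, up to permutation), solve by back-substitution:
  V =
[[1, 1, -1, 1],
 [1, 1, 0, 0],
 [1, 0, 0, 0],
 [1, 1, 1, 0]]
  V a = (-3, -4, -2, -2)
Solving gives a = (-2, -2, 2, 3).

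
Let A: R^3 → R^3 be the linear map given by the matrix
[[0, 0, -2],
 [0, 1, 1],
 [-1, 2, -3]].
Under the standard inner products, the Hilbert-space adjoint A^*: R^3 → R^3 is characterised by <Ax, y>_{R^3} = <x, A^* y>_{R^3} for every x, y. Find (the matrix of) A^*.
A^* = A^T =
[[0, 0, -1],
 [0, 1, 2],
 [-2, 1, -3]]

For real matrices with standard dot products, the defining identity <Ax, y> = <x, A^* y> gives (Ax)^T y = x^T (A^*) y, i.e. x^T A^T y = x^T (A^*) y. Since this holds for all x, y, we must have A^* = A^T. Therefore
A^* =
[[0, 0, -1],
 [0, 1, 2],
 [-2, 1, -3]].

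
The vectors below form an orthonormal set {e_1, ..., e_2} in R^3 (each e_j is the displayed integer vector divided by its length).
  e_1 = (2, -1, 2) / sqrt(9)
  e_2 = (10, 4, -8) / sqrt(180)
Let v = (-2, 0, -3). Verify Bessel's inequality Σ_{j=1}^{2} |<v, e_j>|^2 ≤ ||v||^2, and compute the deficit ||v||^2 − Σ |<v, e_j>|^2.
Σ |<v, e_j>|^2 = 56/5; ||v||^2 = 13; deficit = 9/5

Write each e_j = u_j / sqrt(<u_j, u_j>) where u_j is the displayed integer vector. Then <v, e_j> = <v, u_j> / sqrt(<u_j, u_j>), so |<v, e_j>|^2 = <v, u_j>^2 / <u_j, u_j>.
Coefficients: <v, e_1> = -10/sqrt(9), <v, e_2> = 4/sqrt(180).
Square and sum: Σ |<v, e_j>|^2 = 56/5.
Compute ||v||^2 = v·v = 13.
Deficit = 13 − 56/5 = 9/5 ≥ 0, confirming Bessel's inequality. (The deficit equals ||v − Σ <v,e_j> e_j||^2, the squared distance from v to span{e_j}.)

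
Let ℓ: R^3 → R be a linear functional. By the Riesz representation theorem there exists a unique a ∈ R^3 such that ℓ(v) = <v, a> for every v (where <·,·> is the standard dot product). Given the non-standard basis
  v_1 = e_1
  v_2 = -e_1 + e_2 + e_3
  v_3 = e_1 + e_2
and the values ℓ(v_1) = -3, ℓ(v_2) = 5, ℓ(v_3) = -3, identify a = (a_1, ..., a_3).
a = (-3, 0, 2)

Write a = (a_1, ..., a_3) in the standard basis. For each basis vector v_i, ℓ(v_i) = <v_i, a> is a linear equation in the a_j's. Collect the n equations into a matrix system V a = ℓ, where row i of V is v_i (expressed in the standard basis). Since V is invertible (lower-triangular with 1s on the diagonal, up to permutation), solve by back-substitution:
  V =
[[1, 0, 0],
 [-1, 1, 1],
 [1, 1, 0]]
  V a = (-3, 5, -3)
Solving gives a = (-3, 0, 2).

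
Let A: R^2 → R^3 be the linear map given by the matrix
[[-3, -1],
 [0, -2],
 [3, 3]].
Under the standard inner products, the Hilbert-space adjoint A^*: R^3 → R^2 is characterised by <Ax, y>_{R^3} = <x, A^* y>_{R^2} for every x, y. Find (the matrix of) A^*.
A^* = A^T =
[[-3, 0, 3],
 [-1, -2, 3]]

For real matrices with standard dot products, the defining identity <Ax, y> = <x, A^* y> gives (Ax)^T y = x^T (A^*) y, i.e. x^T A^T y = x^T (A^*) y. Since this holds for all x, y, we must have A^* = A^T. Therefore
A^* =
[[-3, 0, 3],
 [-1, -2, 3]].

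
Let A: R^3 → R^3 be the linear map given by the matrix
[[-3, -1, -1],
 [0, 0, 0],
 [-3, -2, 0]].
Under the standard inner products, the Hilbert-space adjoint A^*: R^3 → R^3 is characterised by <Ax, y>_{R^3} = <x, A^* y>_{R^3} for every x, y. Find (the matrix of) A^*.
A^* = A^T =
[[-3, 0, -3],
 [-1, 0, -2],
 [-1, 0, 0]]

For real matrices with standard dot products, the defining identity <Ax, y> = <x, A^* y> gives (Ax)^T y = x^T (A^*) y, i.e. x^T A^T y = x^T (A^*) y. Since this holds for all x, y, we must have A^* = A^T. Therefore
A^* =
[[-3, 0, -3],
 [-1, 0, -2],
 [-1, 0, 0]].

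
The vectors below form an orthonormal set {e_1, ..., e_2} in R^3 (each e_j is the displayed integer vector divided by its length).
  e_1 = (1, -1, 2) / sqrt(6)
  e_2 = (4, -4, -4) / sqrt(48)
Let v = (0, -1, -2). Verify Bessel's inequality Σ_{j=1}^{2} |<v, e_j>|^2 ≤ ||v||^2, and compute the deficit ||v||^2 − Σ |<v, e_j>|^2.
Σ |<v, e_j>|^2 = 9/2; ||v||^2 = 5; deficit = 1/2

Write each e_j = u_j / sqrt(<u_j, u_j>) where u_j is the displayed integer vector. Then <v, e_j> = <v, u_j> / sqrt(<u_j, u_j>), so |<v, e_j>|^2 = <v, u_j>^2 / <u_j, u_j>.
Coefficients: <v, e_1> = -3/sqrt(6), <v, e_2> = 12/sqrt(48).
Square and sum: Σ |<v, e_j>|^2 = 9/2.
Compute ||v||^2 = v·v = 5.
Deficit = 5 − 9/2 = 1/2 ≥ 0, confirming Bessel's inequality. (The deficit equals ||v − Σ <v,e_j> e_j||^2, the squared distance from v to span{e_j}.)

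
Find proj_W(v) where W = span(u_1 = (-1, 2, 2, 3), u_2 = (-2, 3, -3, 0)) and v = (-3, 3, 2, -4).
proj_W(v) = (-81/98, 61/49, -59/49, 3/98)

Set up U = [u_1 | ... | u_2] ∈ R^(4×2). The projector onto W = col(U) is P = U (U^T U)^(-1) U^T.
Compute U^T U =
  [18, 2]
  [2, 22],
and U^T v = (1, 9).
Solve U^T U · c = U^T v for the coefficients: c = (1/98, 20/49). The projection is proj_W(v) = U c.
Check: (v - proj_W(v)) · u_1 = 0  (should be 0).
Check: (v - proj_W(v)) · u_2 = 0  (should be 0).
Result: proj_W(v) = (-81/98, 61/49, -59/49, 3/98).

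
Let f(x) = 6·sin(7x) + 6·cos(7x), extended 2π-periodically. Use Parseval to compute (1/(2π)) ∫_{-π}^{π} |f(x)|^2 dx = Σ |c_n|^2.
Σ |c_n|^2 = 36

Expand |f|^2 and use orthogonality of {sin(nx), cos(mx)} on [-π, π]:
  ∫_{-π}^{π} sin(nx)^2 dx = π, ∫ cos(mx)^2 dx = π, and cross terms integrate to 0.
So ∫_{-π}^{π} f(x)^2 dx = 6^2 · π + 6^2 · π = (36 + 36)π.
Divide by 2π: (36 + 36)/2 = 36.
By Parseval, this equals Σ |c_n|^2.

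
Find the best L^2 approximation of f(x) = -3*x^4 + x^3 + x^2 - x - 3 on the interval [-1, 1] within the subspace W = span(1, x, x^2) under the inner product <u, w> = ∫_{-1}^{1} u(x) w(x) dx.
g(x) = -11*x^2/7 - 2*x/5 - 96/35

The best approximation g ∈ W is the orthogonal projection of f onto W. Writing g = a_0 + a_1 x + a_2 x^2, the coefficients solve the normal equations G · a = b where
  G_{ij} = <φ_i, φ_j> and b_i = <f, φ_i>, with φ_0 = 1, φ_1 = x, φ_2 = x^2.
G =
  [2, 0, 2/3]
  [0, 2/3, 0]
  [2/3, 0, 2/5],
b = (-98/15, -4/15, -86/35).
Solving gives a_0 = -96/35, a_1 = -2/5, a_2 = -11/7, so
  g(x) = -11*x^2/7 - 2*x/5 - 96/35.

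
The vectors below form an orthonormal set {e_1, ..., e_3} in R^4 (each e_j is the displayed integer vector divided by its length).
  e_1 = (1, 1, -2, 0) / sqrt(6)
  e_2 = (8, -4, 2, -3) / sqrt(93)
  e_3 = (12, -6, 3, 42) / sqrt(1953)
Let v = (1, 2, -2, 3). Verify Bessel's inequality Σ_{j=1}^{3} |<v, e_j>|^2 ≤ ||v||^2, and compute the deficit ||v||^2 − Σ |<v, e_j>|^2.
Σ |<v, e_j>|^2 = 243/14; ||v||^2 = 18; deficit = 9/14

Write each e_j = u_j / sqrt(<u_j, u_j>) where u_j is the displayed integer vector. Then <v, e_j> = <v, u_j> / sqrt(<u_j, u_j>), so |<v, e_j>|^2 = <v, u_j>^2 / <u_j, u_j>.
Coefficients: <v, e_1> = 7/sqrt(6), <v, e_2> = -13/sqrt(93), <v, e_3> = 120/sqrt(1953).
Square and sum: Σ |<v, e_j>|^2 = 243/14.
Compute ||v||^2 = v·v = 18.
Deficit = 18 − 243/14 = 9/14 ≥ 0, confirming Bessel's inequality. (The deficit equals ||v − Σ <v,e_j> e_j||^2, the squared distance from v to span{e_j}.)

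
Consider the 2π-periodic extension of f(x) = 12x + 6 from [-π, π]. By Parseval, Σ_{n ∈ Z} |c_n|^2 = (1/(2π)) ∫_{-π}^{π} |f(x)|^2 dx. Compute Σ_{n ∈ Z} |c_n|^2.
Σ |c_n|^2 = 48π^2 + 36

Expand and integrate term by term over [-π, π]:
  ∫ (12x)^2 dx = 144·(2π^3/3); ∫ 2·12·(6)·x dx = 0 (odd integrand); ∫ 6^2 dx = 36·2π.
So (1/(2π)) ∫_{-π}^{π} (12x + 6)^2 dx = 144π^2/3 + 36 = 48π^2 + 36.
Parseval ⇒ Σ |c_n|^2 = 48π^2 + 36.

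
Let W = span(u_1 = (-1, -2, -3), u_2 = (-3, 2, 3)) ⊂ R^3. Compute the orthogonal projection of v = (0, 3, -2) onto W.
proj_W(v) = (0, 0, 0)

Set up U = [u_1 | ... | u_2] ∈ R^(3×2). The projector onto W = col(U) is P = U (U^T U)^(-1) U^T.
Compute U^T U =
  [14, -10]
  [-10, 22],
and U^T v = (0, 0).
Solve U^T U · c = U^T v for the coefficients: c = (0, 0). The projection is proj_W(v) = U c.
Check: (v - proj_W(v)) · u_1 = 0  (should be 0).
Check: (v - proj_W(v)) · u_2 = 0  (should be 0).
Result: proj_W(v) = (0, 0, 0).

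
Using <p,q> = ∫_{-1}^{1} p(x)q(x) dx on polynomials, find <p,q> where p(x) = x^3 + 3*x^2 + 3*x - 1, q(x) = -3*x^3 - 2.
<p,q> = -156/35

Expand the product: p(x)·q(x) = -3*x^6 - 9*x^5 - 9*x^4 + x^3 - 6*x^2 - 6*x + 2.
∫_{-1}^{1} of each monomial x^k gives [2/(k+1) if k even, 0 if k odd]. Integrating term-by-term (or equivalently evaluating the antiderivative F(x) = -3*x^7/7 - 3*x^6/2 - 9*x^5/5 + x^4/4 - 2*x^3 - 3*x^2 + 2*x at the endpoints):
  F(1) − F(−1) = -907/140 − (-283/140) = -156/35.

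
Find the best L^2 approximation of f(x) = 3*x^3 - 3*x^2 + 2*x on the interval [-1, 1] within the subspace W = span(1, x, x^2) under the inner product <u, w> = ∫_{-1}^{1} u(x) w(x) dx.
g(x) = -3*x^2 + 19*x/5

The best approximation g ∈ W is the orthogonal projection of f onto W. Writing g = a_0 + a_1 x + a_2 x^2, the coefficients solve the normal equations G · a = b where
  G_{ij} = <φ_i, φ_j> and b_i = <f, φ_i>, with φ_0 = 1, φ_1 = x, φ_2 = x^2.
G =
  [2, 0, 2/3]
  [0, 2/3, 0]
  [2/3, 0, 2/5],
b = (-2, 38/15, -6/5).
Solving gives a_0 = 0, a_1 = 19/5, a_2 = -3, so
  g(x) = -3*x^2 + 19*x/5.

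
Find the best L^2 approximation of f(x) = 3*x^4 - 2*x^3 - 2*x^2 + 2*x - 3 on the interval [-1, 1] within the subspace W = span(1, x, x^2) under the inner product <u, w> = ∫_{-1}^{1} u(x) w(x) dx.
g(x) = 4*x^2/7 + 4*x/5 - 114/35

The best approximation g ∈ W is the orthogonal projection of f onto W. Writing g = a_0 + a_1 x + a_2 x^2, the coefficients solve the normal equations G · a = b where
  G_{ij} = <φ_i, φ_j> and b_i = <f, φ_i>, with φ_0 = 1, φ_1 = x, φ_2 = x^2.
G =
  [2, 0, 2/3]
  [0, 2/3, 0]
  [2/3, 0, 2/5],
b = (-92/15, 8/15, -68/35).
Solving gives a_0 = -114/35, a_1 = 4/5, a_2 = 4/7, so
  g(x) = 4*x^2/7 + 4*x/5 - 114/35.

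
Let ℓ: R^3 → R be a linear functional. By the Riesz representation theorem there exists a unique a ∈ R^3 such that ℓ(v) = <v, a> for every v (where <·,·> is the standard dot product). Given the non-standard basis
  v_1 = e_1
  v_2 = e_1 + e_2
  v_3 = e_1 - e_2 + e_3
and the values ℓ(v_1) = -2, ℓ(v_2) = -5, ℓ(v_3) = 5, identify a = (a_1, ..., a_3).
a = (-2, -3, 4)

Write a = (a_1, ..., a_3) in the standard basis. For each basis vector v_i, ℓ(v_i) = <v_i, a> is a linear equation in the a_j's. Collect the n equations into a matrix system V a = ℓ, where row i of V is v_i (expressed in the standard basis). Since V is invertible (lower-triangular with 1s on the diagonal, up to permutation), solve by back-substitution:
  V =
[[1, 0, 0],
 [1, 1, 0],
 [1, -1, 1]]
  V a = (-2, -5, 5)
Solving gives a = (-2, -3, 4).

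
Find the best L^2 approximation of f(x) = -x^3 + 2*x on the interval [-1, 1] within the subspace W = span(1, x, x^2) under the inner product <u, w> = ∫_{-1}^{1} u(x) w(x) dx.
g(x) = 7*x/5

The best approximation g ∈ W is the orthogonal projection of f onto W. Writing g = a_0 + a_1 x + a_2 x^2, the coefficients solve the normal equations G · a = b where
  G_{ij} = <φ_i, φ_j> and b_i = <f, φ_i>, with φ_0 = 1, φ_1 = x, φ_2 = x^2.
G =
  [2, 0, 2/3]
  [0, 2/3, 0]
  [2/3, 0, 2/5],
b = (0, 14/15, 0).
Solving gives a_0 = 0, a_1 = 7/5, a_2 = 0, so
  g(x) = 7*x/5.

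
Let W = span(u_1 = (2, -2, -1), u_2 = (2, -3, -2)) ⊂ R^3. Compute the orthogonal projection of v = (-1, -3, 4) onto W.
proj_W(v) = (2/3, 1/3, 2/3)

Set up U = [u_1 | ... | u_2] ∈ R^(3×2). The projector onto W = col(U) is P = U (U^T U)^(-1) U^T.
Compute U^T U =
  [9, 12]
  [12, 17],
and U^T v = (0, -1).
Solve U^T U · c = U^T v for the coefficients: c = (4/3, -1). The projection is proj_W(v) = U c.
Check: (v - proj_W(v)) · u_1 = 0  (should be 0).
Check: (v - proj_W(v)) · u_2 = 0  (should be 0).
Result: proj_W(v) = (2/3, 1/3, 2/3).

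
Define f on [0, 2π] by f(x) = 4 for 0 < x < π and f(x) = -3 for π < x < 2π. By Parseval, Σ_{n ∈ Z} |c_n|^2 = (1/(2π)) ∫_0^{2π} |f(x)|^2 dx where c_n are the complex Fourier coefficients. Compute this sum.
Σ |c_n|^2 = 25/2

Parseval equates the L^2 energy of f (normalised by 1/(2π)) with the ℓ^2 sum of its Fourier coefficients: (1/(2π)) ∫_0^{2π} |f|^2 = Σ |c_n|^2.
Compute the left side: (1/(2π)) [∫_0^π 4^2 dx + ∫_π^{2π} (-3)^2 dx] = (1/(2π)) · (16π + 9π) = (16 + 9)/2 = 25/2.
So Σ_{n ∈ Z} |c_n|^2 = 25/2.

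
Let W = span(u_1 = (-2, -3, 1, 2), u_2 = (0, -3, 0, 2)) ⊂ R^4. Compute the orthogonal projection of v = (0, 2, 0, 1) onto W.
proj_W(v) = (0, 12/13, 0, -8/13)

Set up U = [u_1 | ... | u_2] ∈ R^(4×2). The projector onto W = col(U) is P = U (U^T U)^(-1) U^T.
Compute U^T U =
  [18, 13]
  [13, 13],
and U^T v = (-4, -4).
Solve U^T U · c = U^T v for the coefficients: c = (0, -4/13). The projection is proj_W(v) = U c.
Check: (v - proj_W(v)) · u_1 = 0  (should be 0).
Check: (v - proj_W(v)) · u_2 = 0  (should be 0).
Result: proj_W(v) = (0, 12/13, 0, -8/13).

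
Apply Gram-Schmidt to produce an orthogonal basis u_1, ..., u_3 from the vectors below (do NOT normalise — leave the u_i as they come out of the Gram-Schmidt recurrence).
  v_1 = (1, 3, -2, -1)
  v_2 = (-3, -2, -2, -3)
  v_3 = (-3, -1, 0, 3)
Orthogonal basis:
  u_1 = (1, 3, -2, -1)
  u_2 = (-43/15, -8/5, -34/15, -47/15)
  u_3 = (-446/193, 164/193, -218/193, 482/193)

Apply the Gram-Schmidt recurrence
  u_1 = v_1
  u_i = v_i − Σ_{j<i} ((v_i · u_j) / (u_j · u_j)) · u_j.

Step by step this gives:
  u_1 = (1, 3, -2, -1)
  u_2 = (-43/15, -8/5, -34/15, -47/15)
  u_3 = (-446/193, 164/193, -218/193, 482/193)

Orthogonality check:
  u_2 · u_1 = 0 (should be 0)
  u_3 · u_1 = 0 (should be 0)
  u_3 · u_2 = 0 (should be 0)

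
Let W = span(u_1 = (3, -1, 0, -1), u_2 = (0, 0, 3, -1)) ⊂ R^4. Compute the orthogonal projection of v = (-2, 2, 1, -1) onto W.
proj_W(v) = (-222/109, 74/109, 153/109, 23/109)

Set up U = [u_1 | ... | u_2] ∈ R^(4×2). The projector onto W = col(U) is P = U (U^T U)^(-1) U^T.
Compute U^T U =
  [11, 1]
  [1, 10],
and U^T v = (-7, 4).
Solve U^T U · c = U^T v for the coefficients: c = (-74/109, 51/109). The projection is proj_W(v) = U c.
Check: (v - proj_W(v)) · u_1 = 0  (should be 0).
Check: (v - proj_W(v)) · u_2 = 0  (should be 0).
Result: proj_W(v) = (-222/109, 74/109, 153/109, 23/109).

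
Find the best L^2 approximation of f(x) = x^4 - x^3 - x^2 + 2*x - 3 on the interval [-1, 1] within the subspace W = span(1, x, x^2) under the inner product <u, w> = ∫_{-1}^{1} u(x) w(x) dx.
g(x) = -x^2/7 + 7*x/5 - 108/35

The best approximation g ∈ W is the orthogonal projection of f onto W. Writing g = a_0 + a_1 x + a_2 x^2, the coefficients solve the normal equations G · a = b where
  G_{ij} = <φ_i, φ_j> and b_i = <f, φ_i>, with φ_0 = 1, φ_1 = x, φ_2 = x^2.
G =
  [2, 0, 2/3]
  [0, 2/3, 0]
  [2/3, 0, 2/5],
b = (-94/15, 14/15, -74/35).
Solving gives a_0 = -108/35, a_1 = 7/5, a_2 = -1/7, so
  g(x) = -x^2/7 + 7*x/5 - 108/35.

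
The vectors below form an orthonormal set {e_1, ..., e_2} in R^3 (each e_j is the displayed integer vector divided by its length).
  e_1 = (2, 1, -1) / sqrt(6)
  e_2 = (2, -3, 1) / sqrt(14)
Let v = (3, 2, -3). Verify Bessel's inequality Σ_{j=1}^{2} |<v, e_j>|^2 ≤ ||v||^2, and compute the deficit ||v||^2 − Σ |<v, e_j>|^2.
Σ |<v, e_j>|^2 = 437/21; ||v||^2 = 22; deficit = 25/21

Write each e_j = u_j / sqrt(<u_j, u_j>) where u_j is the displayed integer vector. Then <v, e_j> = <v, u_j> / sqrt(<u_j, u_j>), so |<v, e_j>|^2 = <v, u_j>^2 / <u_j, u_j>.
Coefficients: <v, e_1> = 11/sqrt(6), <v, e_2> = -3/sqrt(14).
Square and sum: Σ |<v, e_j>|^2 = 437/21.
Compute ||v||^2 = v·v = 22.
Deficit = 22 − 437/21 = 25/21 ≥ 0, confirming Bessel's inequality. (The deficit equals ||v − Σ <v,e_j> e_j||^2, the squared distance from v to span{e_j}.)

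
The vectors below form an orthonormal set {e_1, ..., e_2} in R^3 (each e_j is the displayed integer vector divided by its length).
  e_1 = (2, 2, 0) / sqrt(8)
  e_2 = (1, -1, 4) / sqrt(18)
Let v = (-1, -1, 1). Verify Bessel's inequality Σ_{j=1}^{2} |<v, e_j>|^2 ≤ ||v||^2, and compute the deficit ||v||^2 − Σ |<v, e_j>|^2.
Σ |<v, e_j>|^2 = 26/9; ||v||^2 = 3; deficit = 1/9

Write each e_j = u_j / sqrt(<u_j, u_j>) where u_j is the displayed integer vector. Then <v, e_j> = <v, u_j> / sqrt(<u_j, u_j>), so |<v, e_j>|^2 = <v, u_j>^2 / <u_j, u_j>.
Coefficients: <v, e_1> = -4/sqrt(8), <v, e_2> = 4/sqrt(18).
Square and sum: Σ |<v, e_j>|^2 = 26/9.
Compute ||v||^2 = v·v = 3.
Deficit = 3 − 26/9 = 1/9 ≥ 0, confirming Bessel's inequality. (The deficit equals ||v − Σ <v,e_j> e_j||^2, the squared distance from v to span{e_j}.)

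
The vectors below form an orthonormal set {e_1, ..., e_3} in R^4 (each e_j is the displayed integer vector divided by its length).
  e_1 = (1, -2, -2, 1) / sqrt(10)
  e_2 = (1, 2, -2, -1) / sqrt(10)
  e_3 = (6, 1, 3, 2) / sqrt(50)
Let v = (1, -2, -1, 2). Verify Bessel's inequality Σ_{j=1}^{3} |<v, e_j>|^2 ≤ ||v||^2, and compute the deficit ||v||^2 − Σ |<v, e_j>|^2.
Σ |<v, e_j>|^2 = 19/2; ||v||^2 = 10; deficit = 1/2

Write each e_j = u_j / sqrt(<u_j, u_j>) where u_j is the displayed integer vector. Then <v, e_j> = <v, u_j> / sqrt(<u_j, u_j>), so |<v, e_j>|^2 = <v, u_j>^2 / <u_j, u_j>.
Coefficients: <v, e_1> = 9/sqrt(10), <v, e_2> = -3/sqrt(10), <v, e_3> = 5/sqrt(50).
Square and sum: Σ |<v, e_j>|^2 = 19/2.
Compute ||v||^2 = v·v = 10.
Deficit = 10 − 19/2 = 1/2 ≥ 0, confirming Bessel's inequality. (The deficit equals ||v − Σ <v,e_j> e_j||^2, the squared distance from v to span{e_j}.)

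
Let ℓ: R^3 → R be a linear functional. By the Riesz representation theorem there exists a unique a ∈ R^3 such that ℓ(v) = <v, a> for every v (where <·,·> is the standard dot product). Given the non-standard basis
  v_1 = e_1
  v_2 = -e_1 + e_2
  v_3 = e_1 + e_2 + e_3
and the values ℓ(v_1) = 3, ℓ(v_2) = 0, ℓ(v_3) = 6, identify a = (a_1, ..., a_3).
a = (3, 3, 0)

Write a = (a_1, ..., a_3) in the standard basis. For each basis vector v_i, ℓ(v_i) = <v_i, a> is a linear equation in the a_j's. Collect the n equations into a matrix system V a = ℓ, where row i of V is v_i (expressed in the standard basis). Since V is invertible (lower-triangular with 1s on the diagonal, up to permutation), solve by back-substitution:
  V =
[[1, 0, 0],
 [-1, 1, 0],
 [1, 1, 1]]
  V a = (3, 0, 6)
Solving gives a = (3, 3, 0).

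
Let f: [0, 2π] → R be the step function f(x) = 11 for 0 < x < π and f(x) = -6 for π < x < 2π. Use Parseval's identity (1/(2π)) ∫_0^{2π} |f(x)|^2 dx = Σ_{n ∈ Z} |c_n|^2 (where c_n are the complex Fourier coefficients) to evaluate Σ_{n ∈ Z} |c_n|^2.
Σ |c_n|^2 = 157/2

Parseval equates the L^2 energy of f (normalised by 1/(2π)) with the ℓ^2 sum of its Fourier coefficients: (1/(2π)) ∫_0^{2π} |f|^2 = Σ |c_n|^2.
Compute the left side: (1/(2π)) [∫_0^π 11^2 dx + ∫_π^{2π} (-6)^2 dx] = (1/(2π)) · (121π + 36π) = (121 + 36)/2 = 157/2.
So Σ_{n ∈ Z} |c_n|^2 = 157/2.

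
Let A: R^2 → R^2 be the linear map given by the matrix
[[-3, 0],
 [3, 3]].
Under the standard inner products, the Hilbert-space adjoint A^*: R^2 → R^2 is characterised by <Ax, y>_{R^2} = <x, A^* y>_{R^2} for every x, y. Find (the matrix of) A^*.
A^* = A^T =
[[-3, 3],
 [0, 3]]

For real matrices with standard dot products, the defining identity <Ax, y> = <x, A^* y> gives (Ax)^T y = x^T (A^*) y, i.e. x^T A^T y = x^T (A^*) y. Since this holds for all x, y, we must have A^* = A^T. Therefore
A^* =
[[-3, 3],
 [0, 3]].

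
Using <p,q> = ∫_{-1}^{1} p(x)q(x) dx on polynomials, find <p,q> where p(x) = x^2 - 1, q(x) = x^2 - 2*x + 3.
<p,q> = -64/15

Expand the product: p(x)·q(x) = x^4 - 2*x^3 + 2*x^2 + 2*x - 3.
∫_{-1}^{1} of each monomial x^k gives [2/(k+1) if k even, 0 if k odd]. Integrating term-by-term (or equivalently evaluating the antiderivative F(x) = x^5/5 - x^4/2 + 2*x^3/3 + x^2 - 3*x at the endpoints):
  F(1) − F(−1) = -49/30 − (79/30) = -64/15.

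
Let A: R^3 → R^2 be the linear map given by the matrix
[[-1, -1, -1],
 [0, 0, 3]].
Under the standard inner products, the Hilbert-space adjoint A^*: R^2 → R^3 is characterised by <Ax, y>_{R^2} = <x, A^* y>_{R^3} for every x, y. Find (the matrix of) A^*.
A^* = A^T =
[[-1, 0],
 [-1, 0],
 [-1, 3]]

For real matrices with standard dot products, the defining identity <Ax, y> = <x, A^* y> gives (Ax)^T y = x^T (A^*) y, i.e. x^T A^T y = x^T (A^*) y. Since this holds for all x, y, we must have A^* = A^T. Therefore
A^* =
[[-1, 0],
 [-1, 0],
 [-1, 3]].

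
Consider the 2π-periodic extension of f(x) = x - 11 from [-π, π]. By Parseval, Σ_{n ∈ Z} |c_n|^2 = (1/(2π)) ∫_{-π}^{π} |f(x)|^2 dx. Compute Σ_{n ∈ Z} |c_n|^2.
Σ |c_n|^2 = π^2/3 + 121

Expand and integrate term by term over [-π, π]:
  ∫ (x)^2 dx = 1·(2π^3/3); ∫ 2·1·(-11)·x dx = 0 (odd integrand); ∫ (-11)^2 dx = 121·2π.
So (1/(2π)) ∫_{-π}^{π} (x - 11)^2 dx = 1π^2/3 + 121 = π^2/3 + 121.
Parseval ⇒ Σ |c_n|^2 = π^2/3 + 121.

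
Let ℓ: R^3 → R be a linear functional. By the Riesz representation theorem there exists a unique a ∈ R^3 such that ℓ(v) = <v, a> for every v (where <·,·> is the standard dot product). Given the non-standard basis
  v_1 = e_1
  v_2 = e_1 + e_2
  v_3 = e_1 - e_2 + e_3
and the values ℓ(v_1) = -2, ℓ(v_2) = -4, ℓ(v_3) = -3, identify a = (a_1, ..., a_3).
a = (-2, -2, -3)

Write a = (a_1, ..., a_3) in the standard basis. For each basis vector v_i, ℓ(v_i) = <v_i, a> is a linear equation in the a_j's. Collect the n equations into a matrix system V a = ℓ, where row i of V is v_i (expressed in the standard basis). Since V is invertible (lower-triangular with 1s on the diagonal, up to permutation), solve by back-substitution:
  V =
[[1, 0, 0],
 [1, 1, 0],
 [1, -1, 1]]
  V a = (-2, -4, -3)
Solving gives a = (-2, -2, -3).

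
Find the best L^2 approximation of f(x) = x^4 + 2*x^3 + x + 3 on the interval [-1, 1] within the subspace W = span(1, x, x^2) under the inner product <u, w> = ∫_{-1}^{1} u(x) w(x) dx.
g(x) = 6*x^2/7 + 11*x/5 + 102/35

The best approximation g ∈ W is the orthogonal projection of f onto W. Writing g = a_0 + a_1 x + a_2 x^2, the coefficients solve the normal equations G · a = b where
  G_{ij} = <φ_i, φ_j> and b_i = <f, φ_i>, with φ_0 = 1, φ_1 = x, φ_2 = x^2.
G =
  [2, 0, 2/3]
  [0, 2/3, 0]
  [2/3, 0, 2/5],
b = (32/5, 22/15, 16/7).
Solving gives a_0 = 102/35, a_1 = 11/5, a_2 = 6/7, so
  g(x) = 6*x^2/7 + 11*x/5 + 102/35.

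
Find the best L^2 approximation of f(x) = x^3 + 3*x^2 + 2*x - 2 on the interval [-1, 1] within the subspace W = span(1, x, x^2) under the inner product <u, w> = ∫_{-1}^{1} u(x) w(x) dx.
g(x) = 3*x^2 + 13*x/5 - 2

The best approximation g ∈ W is the orthogonal projection of f onto W. Writing g = a_0 + a_1 x + a_2 x^2, the coefficients solve the normal equations G · a = b where
  G_{ij} = <φ_i, φ_j> and b_i = <f, φ_i>, with φ_0 = 1, φ_1 = x, φ_2 = x^2.
G =
  [2, 0, 2/3]
  [0, 2/3, 0]
  [2/3, 0, 2/5],
b = (-2, 26/15, -2/15).
Solving gives a_0 = -2, a_1 = 13/5, a_2 = 3, so
  g(x) = 3*x^2 + 13*x/5 - 2.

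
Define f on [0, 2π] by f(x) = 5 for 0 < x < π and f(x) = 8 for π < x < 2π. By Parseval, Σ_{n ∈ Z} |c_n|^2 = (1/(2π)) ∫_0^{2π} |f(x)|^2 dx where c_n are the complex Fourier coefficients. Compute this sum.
Σ |c_n|^2 = 89/2

Parseval equates the L^2 energy of f (normalised by 1/(2π)) with the ℓ^2 sum of its Fourier coefficients: (1/(2π)) ∫_0^{2π} |f|^2 = Σ |c_n|^2.
Compute the left side: (1/(2π)) [∫_0^π 5^2 dx + ∫_π^{2π} 8^2 dx] = (1/(2π)) · (25π + 64π) = (25 + 64)/2 = 89/2.
So Σ_{n ∈ Z} |c_n|^2 = 89/2.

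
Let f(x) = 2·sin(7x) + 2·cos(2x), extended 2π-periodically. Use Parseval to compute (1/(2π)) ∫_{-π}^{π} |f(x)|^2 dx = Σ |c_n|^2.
Σ |c_n|^2 = 4

Expand |f|^2 and use orthogonality of {sin(nx), cos(mx)} on [-π, π]:
  ∫_{-π}^{π} sin(nx)^2 dx = π, ∫ cos(mx)^2 dx = π, and cross terms integrate to 0.
So ∫_{-π}^{π} f(x)^2 dx = 2^2 · π + 2^2 · π = (4 + 4)π.
Divide by 2π: (4 + 4)/2 = 4.
By Parseval, this equals Σ |c_n|^2.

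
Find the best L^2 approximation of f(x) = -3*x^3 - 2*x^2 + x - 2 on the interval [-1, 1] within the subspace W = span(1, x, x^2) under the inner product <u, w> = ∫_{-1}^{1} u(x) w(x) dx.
g(x) = -2*x^2 - 4*x/5 - 2

The best approximation g ∈ W is the orthogonal projection of f onto W. Writing g = a_0 + a_1 x + a_2 x^2, the coefficients solve the normal equations G · a = b where
  G_{ij} = <φ_i, φ_j> and b_i = <f, φ_i>, with φ_0 = 1, φ_1 = x, φ_2 = x^2.
G =
  [2, 0, 2/3]
  [0, 2/3, 0]
  [2/3, 0, 2/5],
b = (-16/3, -8/15, -32/15).
Solving gives a_0 = -2, a_1 = -4/5, a_2 = -2, so
  g(x) = -2*x^2 - 4*x/5 - 2.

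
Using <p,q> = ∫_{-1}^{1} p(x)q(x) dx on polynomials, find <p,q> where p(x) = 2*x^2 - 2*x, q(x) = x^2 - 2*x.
<p,q> = 52/15

Expand the product: p(x)·q(x) = 2*x^4 - 6*x^3 + 4*x^2.
∫_{-1}^{1} of each monomial x^k gives [2/(k+1) if k even, 0 if k odd]. Integrating term-by-term (or equivalently evaluating the antiderivative F(x) = 2*x^5/5 - 3*x^4/2 + 4*x^3/3 at the endpoints):
  F(1) − F(−1) = 7/30 − (-97/30) = 52/15.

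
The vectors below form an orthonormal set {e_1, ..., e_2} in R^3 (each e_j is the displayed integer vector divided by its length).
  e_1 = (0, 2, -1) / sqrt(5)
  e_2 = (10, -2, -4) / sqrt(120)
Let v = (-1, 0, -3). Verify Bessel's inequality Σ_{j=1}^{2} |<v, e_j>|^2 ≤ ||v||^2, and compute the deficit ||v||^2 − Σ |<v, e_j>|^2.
Σ |<v, e_j>|^2 = 11/6; ||v||^2 = 10; deficit = 49/6

Write each e_j = u_j / sqrt(<u_j, u_j>) where u_j is the displayed integer vector. Then <v, e_j> = <v, u_j> / sqrt(<u_j, u_j>), so |<v, e_j>|^2 = <v, u_j>^2 / <u_j, u_j>.
Coefficients: <v, e_1> = 3/sqrt(5), <v, e_2> = 2/sqrt(120).
Square and sum: Σ |<v, e_j>|^2 = 11/6.
Compute ||v||^2 = v·v = 10.
Deficit = 10 − 11/6 = 49/6 ≥ 0, confirming Bessel's inequality. (The deficit equals ||v − Σ <v,e_j> e_j||^2, the squared distance from v to span{e_j}.)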